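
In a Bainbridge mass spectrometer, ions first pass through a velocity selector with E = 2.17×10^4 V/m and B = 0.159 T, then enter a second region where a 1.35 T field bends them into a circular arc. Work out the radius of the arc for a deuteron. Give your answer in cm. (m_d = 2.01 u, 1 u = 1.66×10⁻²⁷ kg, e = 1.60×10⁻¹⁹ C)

r ≈ 0.211 cm

The selector passes v = E/B = 2.17×10^4/0.159 = 1.36×10^5 m/s.
In the deflection region, r = mv/(qB₂) = (3.34×10^-27)(1.36×10^5) / [(1×1.60×10^-19)(1.35)] = 2.11×10^-3 m.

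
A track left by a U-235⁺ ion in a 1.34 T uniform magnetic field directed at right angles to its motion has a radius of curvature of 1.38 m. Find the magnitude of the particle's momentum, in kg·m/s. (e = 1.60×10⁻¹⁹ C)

p ≈ 2.96×10^-19 kg·m/s

Since qvB = mv²/r, the momentum p = mv = qBr.
p = (1×1.60×10^-19)(1.34)(1.38) = 2.96×10^-19 kg·m/s.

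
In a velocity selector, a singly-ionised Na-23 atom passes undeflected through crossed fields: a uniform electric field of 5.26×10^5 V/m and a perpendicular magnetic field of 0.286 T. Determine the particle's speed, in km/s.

v ≈ 1840 km/s

For zero net force, qE = qvB, so v = E/B.
v = (5.26×10^5) / (0.286) = 1.84×10^6 m/s.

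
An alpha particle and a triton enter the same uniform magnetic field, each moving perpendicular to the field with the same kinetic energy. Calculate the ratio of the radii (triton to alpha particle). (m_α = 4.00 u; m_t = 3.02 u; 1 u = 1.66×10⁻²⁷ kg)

ratio ≈ 1.74

r = √(2mK)/(qB) ⇒ at equal K, r ∝ √m/q.
r_{triton}/r_{alpha particle} = 1.74.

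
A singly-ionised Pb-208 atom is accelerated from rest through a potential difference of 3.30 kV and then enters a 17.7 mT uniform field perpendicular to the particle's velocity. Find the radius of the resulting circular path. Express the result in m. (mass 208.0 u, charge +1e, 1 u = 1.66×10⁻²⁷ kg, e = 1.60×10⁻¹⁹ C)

r ≈ 6.74 m

The kinetic energy gained is K = qV = (1×1.60×10^-19)(3300) = 5.28×10^-16 J.
v = √(2K/m) = 5.53×10^4 m/s.
r = mv/(qB) = (3.45×10^-25)(5.53×10^4) / [(1×1.60×10^-19)(0.0177)] = 6.74 m.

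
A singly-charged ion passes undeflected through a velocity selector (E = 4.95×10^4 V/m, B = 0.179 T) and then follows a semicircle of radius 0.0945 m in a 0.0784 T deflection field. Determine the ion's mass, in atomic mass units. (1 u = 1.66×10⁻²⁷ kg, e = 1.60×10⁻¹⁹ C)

v = E/B₁ = 2.77×10^5 m/s.
From r = mv/(qB₂), m = qB₂r/v = (1×1.60×10^-19)(0.0784)(0.0945) / (2.77×10^5) = 4.29×10^-27 kg.
In atomic mass units: m = 4.29×10^-27 / 1.66×10^-27 = 2.58 u.

m ≈ 2.58 u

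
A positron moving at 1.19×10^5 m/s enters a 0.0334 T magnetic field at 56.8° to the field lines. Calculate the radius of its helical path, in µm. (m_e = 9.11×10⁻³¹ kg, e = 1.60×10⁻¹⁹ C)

Only the perpendicular component v⊥ = v sin56.8° = 9.96×10^4 m/s is bent by the field.
r = m v⊥ /(qB) = (9.11×10^-31)(9.96×10^4) / [(1×1.60×10^-19)(0.0334)] = 1.70×10^-5 m.

r ≈ 17.0 µm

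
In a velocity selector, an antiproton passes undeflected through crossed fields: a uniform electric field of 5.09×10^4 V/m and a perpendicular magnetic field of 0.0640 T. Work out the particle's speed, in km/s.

v ≈ 795 km/s

For zero net force, qE = qvB, so v = E/B.
v = (5.09×10^4) / (0.0640) = 7.95×10^5 m/s.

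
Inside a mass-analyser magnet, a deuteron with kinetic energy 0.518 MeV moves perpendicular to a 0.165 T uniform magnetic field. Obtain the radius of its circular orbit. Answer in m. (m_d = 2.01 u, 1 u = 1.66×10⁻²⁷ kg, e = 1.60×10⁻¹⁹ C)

Convert the energy: K = 0.518 MeV = 8.29×10^-14 J.
v = √(2K/m) = √(2·8.29×10^-14/3.34×10^-27) = 7.05×10^6 m/s.
r = mv/(qB) = (3.34×10^-27)(7.05×10^6) / [(1×1.60×10^-19)(0.165)] = 0.891 m.

r ≈ 0.891 m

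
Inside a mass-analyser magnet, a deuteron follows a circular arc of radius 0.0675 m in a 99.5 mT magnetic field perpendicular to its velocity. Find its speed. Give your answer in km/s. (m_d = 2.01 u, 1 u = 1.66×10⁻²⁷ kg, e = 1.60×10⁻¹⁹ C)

From qvB = mv²/r, v = qBr/m.
v = (1×1.60×10^-19)(0.0995)(0.0675) / (3.34×10^-27) = 3.22×10^5 m/s.

v ≈ 322 km/s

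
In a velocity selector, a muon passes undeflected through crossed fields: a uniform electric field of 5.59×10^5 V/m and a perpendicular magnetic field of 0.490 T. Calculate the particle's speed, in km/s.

For zero net force, qE = qvB, so v = E/B.
v = (5.59×10^5) / (0.490) = 1.14×10^6 m/s.

v ≈ 1140 km/s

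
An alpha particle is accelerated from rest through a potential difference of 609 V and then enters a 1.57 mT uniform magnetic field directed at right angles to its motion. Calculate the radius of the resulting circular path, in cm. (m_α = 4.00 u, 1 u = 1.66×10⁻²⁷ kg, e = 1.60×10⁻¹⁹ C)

r ≈ 320 cm

The kinetic energy gained is K = qV = (2×1.60×10^-19)(609) = 1.95×10^-16 J.
v = √(2K/m) = 2.42×10^5 m/s.
r = mv/(qB) = (6.64×10^-27)(2.42×10^5) / [(2×1.60×10^-19)(1.57×10^-3)] = 3.20 m.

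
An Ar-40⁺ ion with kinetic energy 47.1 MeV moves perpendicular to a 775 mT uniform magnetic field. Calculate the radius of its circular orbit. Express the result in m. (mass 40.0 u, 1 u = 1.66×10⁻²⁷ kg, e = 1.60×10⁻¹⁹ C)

Convert the energy: K = 47.1 MeV = 7.54×10^-12 J.
v = √(2K/m) = √(2·7.54×10^-12/6.64×10^-26) = 1.51×10^7 m/s.
r = mv/(qB) = (6.64×10^-26)(1.51×10^7) / [(1×1.60×10^-19)(0.775)] = 8.07 m.

r ≈ 8.07 m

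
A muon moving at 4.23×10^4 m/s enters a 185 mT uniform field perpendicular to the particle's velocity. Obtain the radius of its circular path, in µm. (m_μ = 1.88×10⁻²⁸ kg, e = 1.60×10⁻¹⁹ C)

The magnetic force provides the centripetal force: qvB = mv²/r, so r = mv/(qB).
r = (1.88×10^-28 kg)(4.23×10^4 m/s) / [(1×1.60×10^-19 C)(0.185 T)] = 2.69×10^-4 m.

r ≈ 269 µm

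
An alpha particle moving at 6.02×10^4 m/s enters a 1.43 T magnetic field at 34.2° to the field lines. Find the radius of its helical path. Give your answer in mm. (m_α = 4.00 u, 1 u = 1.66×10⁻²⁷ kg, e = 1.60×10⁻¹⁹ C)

r ≈ 0.491 mm

Only the perpendicular component v⊥ = v sin34.2° = 3.38×10^4 m/s is bent by the field.
r = m v⊥ /(qB) = (6.64×10^-27)(3.38×10^4) / [(2×1.60×10^-19)(1.43)] = 4.91×10^-4 m.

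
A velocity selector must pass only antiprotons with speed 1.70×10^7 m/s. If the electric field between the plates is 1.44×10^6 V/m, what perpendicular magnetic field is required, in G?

B ≈ 847 G

qE = qvB ⇒ B = E/v = (1.44×10^6) / (1.70×10^7) = 0.0847 T.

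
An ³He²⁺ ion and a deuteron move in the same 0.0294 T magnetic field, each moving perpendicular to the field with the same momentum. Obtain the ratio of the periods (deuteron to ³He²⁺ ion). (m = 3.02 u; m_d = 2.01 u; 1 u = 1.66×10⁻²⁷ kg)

ratio ≈ 1.33

T = 2πm/(qB) is independent of speed, so T₂/T₁ = (m₂/q₂)/(m₁/q₁).
T_{deuteron}/T_{³He²⁺ ion} = (3.34×10^-27/1e) / (5.01×10^-27/2e) = 1.33.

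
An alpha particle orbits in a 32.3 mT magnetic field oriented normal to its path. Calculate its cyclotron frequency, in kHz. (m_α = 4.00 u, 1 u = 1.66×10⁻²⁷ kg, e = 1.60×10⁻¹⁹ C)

f ≈ 248 kHz

f = qB/(2πm) = (2×1.60×10^-19)(0.0323) / [2π(6.64×10^-27)] = 2.48×10^5 Hz.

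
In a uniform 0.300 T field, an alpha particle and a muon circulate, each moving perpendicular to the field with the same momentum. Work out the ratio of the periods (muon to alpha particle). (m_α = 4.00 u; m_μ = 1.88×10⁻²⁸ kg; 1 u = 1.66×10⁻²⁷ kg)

T = 2πm/(qB) is independent of speed, so T₂/T₁ = (m₂/q₂)/(m₁/q₁).
T_{muon}/T_{alpha particle} = (1.88×10^-28/1e) / (6.64×10^-27/2e) = 0.0566.

ratio ≈ 0.0566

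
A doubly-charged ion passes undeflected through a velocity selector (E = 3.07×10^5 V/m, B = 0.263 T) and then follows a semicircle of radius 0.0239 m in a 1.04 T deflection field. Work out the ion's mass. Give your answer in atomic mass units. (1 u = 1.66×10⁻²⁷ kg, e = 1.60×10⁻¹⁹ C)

v = E/B₁ = 1.17×10^6 m/s.
From r = mv/(qB₂), m = qB₂r/v = (2×1.60×10^-19)(1.04)(0.0239) / (1.17×10^6) = 6.81×10^-27 kg.
In atomic mass units: m = 6.81×10^-27 / 1.66×10^-27 = 4.10 u.

m ≈ 4.10 u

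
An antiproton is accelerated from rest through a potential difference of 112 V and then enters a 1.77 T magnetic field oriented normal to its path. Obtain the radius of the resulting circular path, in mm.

r ≈ 0.864 mm

The kinetic energy gained is K = qV = (1×1.60×10^-19)(112) = 1.79×10^-17 J.
v = √(2K/m) = 1.46×10^5 m/s.
r = mv/(qB) = (1.67×10^-27)(1.46×10^5) / [(1×1.60×10^-19)(1.77)] = 8.64×10^-4 m.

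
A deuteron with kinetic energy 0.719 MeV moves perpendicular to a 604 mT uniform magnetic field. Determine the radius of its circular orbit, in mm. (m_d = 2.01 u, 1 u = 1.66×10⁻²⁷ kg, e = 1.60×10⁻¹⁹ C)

r ≈ 287 mm

Convert the energy: K = 0.719 MeV = 1.15×10^-13 J.
v = √(2K/m) = √(2·1.15×10^-13/3.34×10^-27) = 8.30×10^6 m/s.
r = mv/(qB) = (3.34×10^-27)(8.30×10^6) / [(1×1.60×10^-19)(0.604)] = 0.287 m.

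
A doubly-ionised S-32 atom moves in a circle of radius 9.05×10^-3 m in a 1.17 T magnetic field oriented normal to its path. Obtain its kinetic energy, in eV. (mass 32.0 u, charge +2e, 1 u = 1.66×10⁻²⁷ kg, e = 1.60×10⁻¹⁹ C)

v = qBr/m = (2×1.60×10^-19)(1.17)(9.05×10^-3) / (5.31×10^-26) = 6.38×10^4 m/s.
K = ½mv² = 0.5·(5.31×10^-26)·(6.38×10^4)² = 1.08×10^-16 J = 675 eV.

K ≈ 675 eV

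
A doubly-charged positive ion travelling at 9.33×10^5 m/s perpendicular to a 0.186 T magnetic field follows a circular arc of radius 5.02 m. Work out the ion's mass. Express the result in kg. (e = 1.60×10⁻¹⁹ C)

m ≈ 3.20×10^-25 kg

qvB = mv²/r ⇒ m = qBr/v.
m = (2×1.60×10^-19)(0.186)(5.02) / (9.33×10^5) = 3.20×10^-25 kg.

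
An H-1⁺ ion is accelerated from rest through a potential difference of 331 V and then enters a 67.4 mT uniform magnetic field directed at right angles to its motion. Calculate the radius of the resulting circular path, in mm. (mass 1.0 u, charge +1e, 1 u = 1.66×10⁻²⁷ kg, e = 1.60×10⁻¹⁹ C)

r ≈ 38.9 mm

The kinetic energy gained is K = qV = (1×1.60×10^-19)(331) = 5.30×10^-17 J.
v = √(2K/m) = 2.53×10^5 m/s.
r = mv/(qB) = (1.66×10^-27)(2.53×10^5) / [(1×1.60×10^-19)(0.0674)] = 0.0389 m.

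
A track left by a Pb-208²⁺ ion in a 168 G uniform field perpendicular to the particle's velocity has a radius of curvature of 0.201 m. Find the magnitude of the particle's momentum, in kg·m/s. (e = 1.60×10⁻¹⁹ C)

p ≈ 1.08×10^-21 kg·m/s

Since qvB = mv²/r, the momentum p = mv = qBr.
p = (2×1.60×10^-19)(0.0168)(0.201) = 1.08×10^-21 kg·m/s.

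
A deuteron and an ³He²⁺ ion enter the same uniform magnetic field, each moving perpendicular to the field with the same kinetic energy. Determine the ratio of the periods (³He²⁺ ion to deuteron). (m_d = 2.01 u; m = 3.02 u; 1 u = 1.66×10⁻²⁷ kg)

ratio ≈ 0.751

T = 2πm/(qB) is independent of speed, so T₂/T₁ = (m₂/q₂)/(m₁/q₁).
T_{³He²⁺ ion}/T_{deuteron} = (5.01×10^-27/2e) / (3.34×10^-27/1e) = 0.751.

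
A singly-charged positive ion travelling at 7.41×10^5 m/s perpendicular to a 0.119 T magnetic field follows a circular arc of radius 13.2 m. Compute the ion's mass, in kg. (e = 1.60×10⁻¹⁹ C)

m ≈ 3.39×10^-25 kg

qvB = mv²/r ⇒ m = qBr/v.
m = (1×1.60×10^-19)(0.119)(13.2) / (7.41×10^5) = 3.39×10^-25 kg.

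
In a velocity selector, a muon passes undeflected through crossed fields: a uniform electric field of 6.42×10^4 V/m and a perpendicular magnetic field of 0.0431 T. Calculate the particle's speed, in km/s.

For zero net force, qE = qvB, so v = E/B.
v = (6.42×10^4) / (0.0431) = 1.49×10^6 m/s.

v ≈ 1490 km/s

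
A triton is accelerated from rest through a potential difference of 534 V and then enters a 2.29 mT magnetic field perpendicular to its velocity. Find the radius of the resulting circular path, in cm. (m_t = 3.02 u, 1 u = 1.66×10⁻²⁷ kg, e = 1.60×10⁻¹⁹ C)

r ≈ 253 cm

The kinetic energy gained is K = qV = (1×1.60×10^-19)(534) = 8.54×10^-17 J.
v = √(2K/m) = 1.85×10^5 m/s.
r = mv/(qB) = (5.01×10^-27)(1.85×10^5) / [(1×1.60×10^-19)(2.29×10^-3)] = 2.53 m.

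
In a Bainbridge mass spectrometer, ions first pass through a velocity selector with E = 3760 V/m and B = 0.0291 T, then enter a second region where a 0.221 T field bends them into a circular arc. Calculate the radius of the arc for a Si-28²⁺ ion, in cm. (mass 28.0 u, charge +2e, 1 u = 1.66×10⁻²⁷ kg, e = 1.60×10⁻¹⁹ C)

r ≈ 8.49 cm

The selector passes v = E/B = 3760/0.0291 = 1.29×10^5 m/s.
In the deflection region, r = mv/(qB₂) = (4.65×10^-26)(1.29×10^5) / [(2×1.60×10^-19)(0.221)] = 0.0849 m.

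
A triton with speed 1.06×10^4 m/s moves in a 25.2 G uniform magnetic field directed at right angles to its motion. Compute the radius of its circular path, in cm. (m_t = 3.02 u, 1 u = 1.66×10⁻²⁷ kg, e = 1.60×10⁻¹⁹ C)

The magnetic force provides the centripetal force: qvB = mv²/r, so r = mv/(qB).
r = (5.01×10^-27 kg)(1.06×10^4 m/s) / [(1×1.60×10^-19 C)(2.52×10^-3 T)] = 0.132 m.

r ≈ 13.2 cm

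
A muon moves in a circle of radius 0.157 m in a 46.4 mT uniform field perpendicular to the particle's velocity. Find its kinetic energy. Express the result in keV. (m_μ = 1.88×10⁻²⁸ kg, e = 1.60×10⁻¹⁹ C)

K ≈ 22.6 keV

v = qBr/m = (1×1.60×10^-19)(0.0464)(0.157) / (1.88×10^-28) = 6.20×10^6 m/s.
K = ½mv² = 0.5·(1.88×10^-28)·(6.20×10^6)² = 3.61×10^-15 J = 22.6 keV.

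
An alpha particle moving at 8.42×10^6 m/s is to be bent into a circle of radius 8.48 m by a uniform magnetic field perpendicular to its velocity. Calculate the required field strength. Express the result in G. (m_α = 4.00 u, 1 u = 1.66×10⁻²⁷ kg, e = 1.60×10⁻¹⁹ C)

qvB = mv²/r gives B = mv/(qr).
B = (6.64×10^-27)(8.42×10^6) / [(2×1.60×10^-19)(8.48)] = 0.0206 T.

B ≈ 206 G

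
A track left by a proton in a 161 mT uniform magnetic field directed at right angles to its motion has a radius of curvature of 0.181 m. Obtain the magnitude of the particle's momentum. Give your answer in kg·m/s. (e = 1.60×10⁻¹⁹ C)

Since qvB = mv²/r, the momentum p = mv = qBr.
p = (1×1.60×10^-19)(0.161)(0.181) = 4.66×10^-21 kg·m/s.

p ≈ 4.66×10^-21 kg·m/s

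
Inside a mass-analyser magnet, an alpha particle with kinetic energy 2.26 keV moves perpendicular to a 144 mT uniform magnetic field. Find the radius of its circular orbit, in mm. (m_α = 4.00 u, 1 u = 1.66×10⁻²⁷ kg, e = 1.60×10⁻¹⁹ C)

Convert the energy: K = 2.26 keV = 3.62×10^-16 J.
v = √(2K/m) = √(2·3.62×10^-16/6.64×10^-27) = 3.30×10^5 m/s.
r = mv/(qB) = (6.64×10^-27)(3.30×10^5) / [(2×1.60×10^-19)(0.144)] = 0.0476 m.

r ≈ 47.6 mm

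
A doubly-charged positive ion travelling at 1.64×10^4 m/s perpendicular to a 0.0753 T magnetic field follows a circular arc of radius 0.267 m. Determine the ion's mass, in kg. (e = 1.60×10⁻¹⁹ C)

m ≈ 3.92×10^-25 kg

qvB = mv²/r ⇒ m = qBr/v.
m = (2×1.60×10^-19)(0.0753)(0.267) / (1.64×10^4) = 3.92×10^-25 kg.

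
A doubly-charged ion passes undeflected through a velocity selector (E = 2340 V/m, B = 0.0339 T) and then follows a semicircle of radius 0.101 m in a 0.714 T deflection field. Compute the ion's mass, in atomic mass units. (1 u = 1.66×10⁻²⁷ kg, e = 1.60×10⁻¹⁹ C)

v = E/B₁ = 6.90×10^4 m/s.
From r = mv/(qB₂), m = qB₂r/v = (2×1.60×10^-19)(0.714)(0.101) / (6.90×10^4) = 3.34×10^-25 kg.
In atomic mass units: m = 3.34×10^-25 / 1.66×10^-27 = 201 u.

m ≈ 201 u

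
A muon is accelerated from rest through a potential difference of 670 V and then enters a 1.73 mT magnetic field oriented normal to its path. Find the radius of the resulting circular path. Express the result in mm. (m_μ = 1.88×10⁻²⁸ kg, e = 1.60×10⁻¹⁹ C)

The kinetic energy gained is K = qV = (1×1.60×10^-19)(670) = 1.07×10^-16 J.
v = √(2K/m) = 1.07×10^6 m/s.
r = mv/(qB) = (1.88×10^-28)(1.07×10^6) / [(1×1.60×10^-19)(1.73×10^-3)] = 0.725 m.

r ≈ 725 mm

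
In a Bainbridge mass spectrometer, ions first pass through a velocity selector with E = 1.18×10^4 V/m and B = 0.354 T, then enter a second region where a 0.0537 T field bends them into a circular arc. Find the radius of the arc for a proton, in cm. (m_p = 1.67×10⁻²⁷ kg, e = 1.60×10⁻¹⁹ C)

r ≈ 0.648 cm

The selector passes v = E/B = 1.18×10^4/0.354 = 3.33×10^4 m/s.
In the deflection region, r = mv/(qB₂) = (1.67×10^-27)(3.33×10^4) / [(1×1.60×10^-19)(0.0537)] = 6.48×10^-3 m.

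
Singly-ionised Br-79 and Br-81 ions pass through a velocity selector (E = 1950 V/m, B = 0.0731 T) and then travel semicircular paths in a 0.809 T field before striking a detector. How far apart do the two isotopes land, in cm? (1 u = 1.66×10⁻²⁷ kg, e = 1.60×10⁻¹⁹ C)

Δd ≈ 0.137 cm

Both emerge at v = E/B₁ = 2.67×10^4 m/s.
r = mv/(qB₂), so r₁ = 0.027026 m and r₂ = 0.027710 m, giving Δr = 6.84×10^-4 m.
After a semicircle each ion lands a diameter 2r from the entry slit, so the separation is 2Δr = 1.37×10^-3 m.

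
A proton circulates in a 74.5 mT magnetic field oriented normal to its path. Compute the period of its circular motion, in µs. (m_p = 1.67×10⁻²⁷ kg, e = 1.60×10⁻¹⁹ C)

The cyclotron period is independent of speed: T = 2πm/(qB).
T = 2π(1.67×10^-27) / [(1×1.60×10^-19)(0.0745)] = 8.80×10^-7 s.

T ≈ 0.880 µs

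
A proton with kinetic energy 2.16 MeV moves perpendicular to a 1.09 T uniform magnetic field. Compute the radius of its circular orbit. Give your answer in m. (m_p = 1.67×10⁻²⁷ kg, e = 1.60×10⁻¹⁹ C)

r ≈ 0.195 m

Convert the energy: K = 2.16 MeV = 3.46×10^-13 J.
v = √(2K/m) = √(2·3.46×10^-13/1.67×10^-27) = 2.03×10^7 m/s.
r = mv/(qB) = (1.67×10^-27)(2.03×10^7) / [(1×1.60×10^-19)(1.09)] = 0.195 m.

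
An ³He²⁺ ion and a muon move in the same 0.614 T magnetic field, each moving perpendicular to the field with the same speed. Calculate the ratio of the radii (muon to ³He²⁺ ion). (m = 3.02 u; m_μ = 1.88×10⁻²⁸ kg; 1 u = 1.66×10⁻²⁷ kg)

r = mv/(qB) ⇒ at equal v, r ∝ m/q.
r_{muon}/r_{³He²⁺ ion} = 0.0750.

ratio ≈ 0.0750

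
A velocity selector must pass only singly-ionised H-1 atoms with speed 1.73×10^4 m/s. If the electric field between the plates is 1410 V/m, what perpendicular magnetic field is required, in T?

qE = qvB ⇒ B = E/v = (1410) / (1.73×10^4) = 0.0815 T.

B ≈ 0.0815 T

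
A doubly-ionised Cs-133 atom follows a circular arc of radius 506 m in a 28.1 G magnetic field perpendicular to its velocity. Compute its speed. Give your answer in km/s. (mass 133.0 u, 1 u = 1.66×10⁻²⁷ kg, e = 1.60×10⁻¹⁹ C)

v ≈ 2060 km/s

From qvB = mv²/r, v = qBr/m.
v = (2×1.60×10^-19)(2.81×10^-3)(506) / (2.21×10^-25) = 2.06×10^6 m/s.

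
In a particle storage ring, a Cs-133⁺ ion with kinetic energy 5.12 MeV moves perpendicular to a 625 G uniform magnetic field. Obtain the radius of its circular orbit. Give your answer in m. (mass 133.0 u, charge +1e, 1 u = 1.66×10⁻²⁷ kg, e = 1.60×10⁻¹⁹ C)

r ≈ 60.1 m

Convert the energy: K = 5.12 MeV = 8.19×10^-13 J.
v = √(2K/m) = √(2·8.19×10^-13/2.21×10^-25) = 2.72×10^6 m/s.
r = mv/(qB) = (2.21×10^-25)(2.72×10^6) / [(1×1.60×10^-19)(0.0625)] = 60.1 m.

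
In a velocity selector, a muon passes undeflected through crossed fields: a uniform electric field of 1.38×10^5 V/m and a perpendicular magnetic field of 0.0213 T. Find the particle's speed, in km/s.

v ≈ 6480 km/s

For zero net force, qE = qvB, so v = E/B.
v = (1.38×10^5) / (0.0213) = 6.48×10^6 m/s.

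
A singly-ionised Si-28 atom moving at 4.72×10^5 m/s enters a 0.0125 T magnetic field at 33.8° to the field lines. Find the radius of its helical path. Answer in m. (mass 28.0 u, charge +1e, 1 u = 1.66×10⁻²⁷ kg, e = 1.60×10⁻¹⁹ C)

Only the perpendicular component v⊥ = v sin33.8° = 2.63×10^5 m/s is bent by the field.
r = m v⊥ /(qB) = (4.65×10^-26)(2.63×10^5) / [(1×1.60×10^-19)(0.0125)] = 6.10 m.

r ≈ 6.10 m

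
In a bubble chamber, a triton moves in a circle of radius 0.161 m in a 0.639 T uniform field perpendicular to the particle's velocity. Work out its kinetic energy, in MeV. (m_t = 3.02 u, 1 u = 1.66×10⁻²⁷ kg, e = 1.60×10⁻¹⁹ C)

v = qBr/m = (1×1.60×10^-19)(0.639)(0.161) / (5.01×10^-27) = 3.28×10^6 m/s.
K = ½mv² = 0.5·(5.01×10^-27)·(3.28×10^6)² = 2.70×10^-14 J = 0.169 MeV.

K ≈ 0.169 MeV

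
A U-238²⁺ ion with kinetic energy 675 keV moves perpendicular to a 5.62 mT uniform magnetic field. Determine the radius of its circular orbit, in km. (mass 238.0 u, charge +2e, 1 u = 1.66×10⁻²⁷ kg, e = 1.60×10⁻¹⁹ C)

r ≈ 0.162 km

Convert the energy: K = 675 keV = 1.08×10^-13 J.
v = √(2K/m) = √(2·1.08×10^-13/3.95×10^-25) = 7.39×10^5 m/s.
r = mv/(qB) = (3.95×10^-25)(7.39×10^5) / [(2×1.60×10^-19)(5.62×10^-3)] = 162 m.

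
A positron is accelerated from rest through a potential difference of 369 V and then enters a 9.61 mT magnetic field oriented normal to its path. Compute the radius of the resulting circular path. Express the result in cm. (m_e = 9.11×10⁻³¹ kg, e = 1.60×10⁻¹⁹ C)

r ≈ 0.675 cm

The kinetic energy gained is K = qV = (1×1.60×10^-19)(369) = 5.90×10^-17 J.
v = √(2K/m) = 1.14×10^7 m/s.
r = mv/(qB) = (9.11×10^-31)(1.14×10^7) / [(1×1.60×10^-19)(9.61×10^-3)] = 6.75×10^-3 m.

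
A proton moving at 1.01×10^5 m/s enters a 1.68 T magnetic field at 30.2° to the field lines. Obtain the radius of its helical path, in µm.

r ≈ 316 µm

Only the perpendicular component v⊥ = v sin30.2° = 5.08×10^4 m/s is bent by the field.
r = m v⊥ /(qB) = (1.67×10^-27)(5.08×10^4) / [(1×1.60×10^-19)(1.68)] = 3.16×10^-4 m.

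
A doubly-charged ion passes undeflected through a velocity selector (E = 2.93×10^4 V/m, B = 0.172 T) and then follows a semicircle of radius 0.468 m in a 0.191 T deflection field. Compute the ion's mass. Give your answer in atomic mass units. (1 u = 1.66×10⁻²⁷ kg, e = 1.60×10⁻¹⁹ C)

v = E/B₁ = 1.70×10^5 m/s.
From r = mv/(qB₂), m = qB₂r/v = (2×1.60×10^-19)(0.191)(0.468) / (1.70×10^5) = 1.68×10^-25 kg.
In atomic mass units: m = 1.68×10^-25 / 1.66×10^-27 = 101 u.

m ≈ 101 u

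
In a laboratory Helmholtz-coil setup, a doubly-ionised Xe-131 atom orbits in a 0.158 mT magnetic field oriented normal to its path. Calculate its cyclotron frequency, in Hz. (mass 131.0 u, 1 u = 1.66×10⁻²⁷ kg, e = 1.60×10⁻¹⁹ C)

f = qB/(2πm) = (2×1.60×10^-19)(1.58×10^-4) / [2π(2.17×10^-25)] = 37.0 Hz.

f ≈ 37.0 Hz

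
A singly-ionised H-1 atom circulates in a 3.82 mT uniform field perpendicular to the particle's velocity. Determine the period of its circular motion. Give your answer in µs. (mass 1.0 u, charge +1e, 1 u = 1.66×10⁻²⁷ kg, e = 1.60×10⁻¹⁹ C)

T ≈ 17.1 µs

The cyclotron period is independent of speed: T = 2πm/(qB).
T = 2π(1.66×10^-27) / [(1×1.60×10^-19)(3.82×10^-3)] = 1.71×10^-5 s.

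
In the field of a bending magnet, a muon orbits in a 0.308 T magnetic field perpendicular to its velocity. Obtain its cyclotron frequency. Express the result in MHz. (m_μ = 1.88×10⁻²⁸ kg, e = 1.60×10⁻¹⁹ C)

f ≈ 41.7 MHz

f = qB/(2πm) = (1×1.60×10^-19)(0.308) / [2π(1.88×10^-28)] = 4.17×10^7 Hz.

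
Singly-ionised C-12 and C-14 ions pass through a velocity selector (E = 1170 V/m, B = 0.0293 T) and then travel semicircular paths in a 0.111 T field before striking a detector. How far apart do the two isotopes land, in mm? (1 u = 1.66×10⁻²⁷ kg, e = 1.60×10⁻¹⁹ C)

Δd ≈ 14.9 mm

Both emerge at v = E/B₁ = 3.99×10^4 m/s.
r = mv/(qB₂), so r₁ = 0.04479 m and r₂ = 0.05225 m, giving Δr = 7.46×10^-3 m.
After a semicircle each ion lands a diameter 2r from the entry slit, so the separation is 2Δr = 0.0149 m.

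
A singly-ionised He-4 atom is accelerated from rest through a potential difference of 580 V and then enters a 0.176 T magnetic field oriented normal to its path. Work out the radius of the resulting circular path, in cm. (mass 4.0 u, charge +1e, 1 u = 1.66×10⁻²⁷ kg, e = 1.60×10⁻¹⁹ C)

The kinetic energy gained is K = qV = (1×1.60×10^-19)(580) = 9.28×10^-17 J.
v = √(2K/m) = 1.67×10^5 m/s.
r = mv/(qB) = (6.64×10^-27)(1.67×10^5) / [(1×1.60×10^-19)(0.176)] = 0.0394 m.

r ≈ 3.94 cm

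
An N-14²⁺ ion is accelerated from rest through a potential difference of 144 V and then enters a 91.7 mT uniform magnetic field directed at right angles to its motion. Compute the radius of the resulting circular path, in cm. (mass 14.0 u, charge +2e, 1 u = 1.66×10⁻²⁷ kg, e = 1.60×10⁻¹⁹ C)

The kinetic energy gained is K = qV = (2×1.60×10^-19)(144) = 4.61×10^-17 J.
v = √(2K/m) = 6.30×10^4 m/s.
r = mv/(qB) = (2.32×10^-26)(6.30×10^4) / [(2×1.60×10^-19)(0.0917)] = 0.0499 m.

r ≈ 4.99 cm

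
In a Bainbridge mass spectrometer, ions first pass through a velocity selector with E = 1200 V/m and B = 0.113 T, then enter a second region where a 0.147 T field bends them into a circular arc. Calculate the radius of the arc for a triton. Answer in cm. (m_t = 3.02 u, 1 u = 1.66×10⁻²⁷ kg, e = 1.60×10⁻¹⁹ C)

r ≈ 0.226 cm

The selector passes v = E/B = 1200/0.113 = 1.06×10^4 m/s.
In the deflection region, r = mv/(qB₂) = (5.01×10^-27)(1.06×10^4) / [(1×1.60×10^-19)(0.147)] = 2.26×10^-3 m.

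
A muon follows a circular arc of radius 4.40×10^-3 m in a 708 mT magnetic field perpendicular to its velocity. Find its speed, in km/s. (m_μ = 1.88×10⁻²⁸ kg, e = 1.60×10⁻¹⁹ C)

v ≈ 2650 km/s

From qvB = mv²/r, v = qBr/m.
v = (1×1.60×10^-19)(0.708)(4.40×10^-3) / (1.88×10^-28) = 2.65×10^6 m/s.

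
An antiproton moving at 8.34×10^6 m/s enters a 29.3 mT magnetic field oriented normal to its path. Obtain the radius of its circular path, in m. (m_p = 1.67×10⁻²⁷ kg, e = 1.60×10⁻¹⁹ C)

r ≈ 2.97 m

The magnetic force provides the centripetal force: qvB = mv²/r, so r = mv/(qB).
r = (1.67×10^-27 kg)(8.34×10^6 m/s) / [(1×1.60×10^-19 C)(0.0293 T)] = 2.97 m.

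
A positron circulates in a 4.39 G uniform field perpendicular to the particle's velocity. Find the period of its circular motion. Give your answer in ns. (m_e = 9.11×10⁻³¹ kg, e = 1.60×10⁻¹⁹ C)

The cyclotron period is independent of speed: T = 2πm/(qB).
T = 2π(9.11×10^-31) / [(1×1.60×10^-19)(4.39×10^-4)] = 8.15×10^-8 s.

T ≈ 81.5 ns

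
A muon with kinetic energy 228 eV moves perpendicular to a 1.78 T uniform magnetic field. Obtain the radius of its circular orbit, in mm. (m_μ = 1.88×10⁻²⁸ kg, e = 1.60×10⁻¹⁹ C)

r ≈ 0.411 mm

Convert the energy: K = 228 eV = 3.65×10^-17 J.
v = √(2K/m) = √(2·3.65×10^-17/1.88×10^-28) = 6.23×10^5 m/s.
r = mv/(qB) = (1.88×10^-28)(6.23×10^5) / [(1×1.60×10^-19)(1.78)] = 4.11×10^-4 m.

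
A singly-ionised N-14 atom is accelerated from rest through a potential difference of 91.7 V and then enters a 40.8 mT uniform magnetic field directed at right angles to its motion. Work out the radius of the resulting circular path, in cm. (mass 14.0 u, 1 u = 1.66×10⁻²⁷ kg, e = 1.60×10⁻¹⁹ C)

The kinetic energy gained is K = qV = (1×1.60×10^-19)(91.7) = 1.47×10^-17 J.
v = √(2K/m) = 3.55×10^4 m/s.
r = mv/(qB) = (2.32×10^-26)(3.55×10^4) / [(1×1.60×10^-19)(0.0408)] = 0.127 m.

r ≈ 12.7 cm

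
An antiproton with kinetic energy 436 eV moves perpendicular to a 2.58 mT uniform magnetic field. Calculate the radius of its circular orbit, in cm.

Convert the energy: K = 436 eV = 6.98×10^-17 J.
v = √(2K/m) = √(2·6.98×10^-17/1.67×10^-27) = 2.89×10^5 m/s.
r = mv/(qB) = (1.67×10^-27)(2.89×10^5) / [(1×1.60×10^-19)(2.58×10^-3)] = 1.17 m.

r ≈ 117 cm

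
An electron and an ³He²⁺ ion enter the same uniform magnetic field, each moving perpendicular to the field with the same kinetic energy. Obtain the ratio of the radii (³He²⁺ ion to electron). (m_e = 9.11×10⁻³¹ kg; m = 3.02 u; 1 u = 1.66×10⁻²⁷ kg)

r = √(2mK)/(qB) ⇒ at equal K, r ∝ √m/q.
r_{³He²⁺ ion}/r_{electron} = 37.1.

ratio ≈ 37.1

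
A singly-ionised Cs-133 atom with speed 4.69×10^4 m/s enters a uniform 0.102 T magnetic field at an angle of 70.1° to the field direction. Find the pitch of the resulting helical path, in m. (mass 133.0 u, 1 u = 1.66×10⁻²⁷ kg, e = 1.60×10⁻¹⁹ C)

pitch ≈ 1.36 m

The velocity component along B is v∥ = v cos70.1° = 1.60×10^4 m/s.
The cyclotron period T = 2πm/(qB) = 8.50×10^-5 s is set by m, q, B alone.
Pitch = v∥·T = (1.60×10^4)(8.50×10^-5) = 1.36 m.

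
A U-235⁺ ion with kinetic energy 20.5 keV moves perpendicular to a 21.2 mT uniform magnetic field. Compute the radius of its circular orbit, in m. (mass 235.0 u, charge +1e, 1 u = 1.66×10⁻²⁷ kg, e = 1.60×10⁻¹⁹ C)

r ≈ 14.9 m

Convert the energy: K = 20.5 keV = 3.28×10^-15 J.
v = √(2K/m) = √(2·3.28×10^-15/3.90×10^-25) = 1.30×10^5 m/s.
r = mv/(qB) = (3.90×10^-25)(1.30×10^5) / [(1×1.60×10^-19)(0.0212)] = 14.9 m.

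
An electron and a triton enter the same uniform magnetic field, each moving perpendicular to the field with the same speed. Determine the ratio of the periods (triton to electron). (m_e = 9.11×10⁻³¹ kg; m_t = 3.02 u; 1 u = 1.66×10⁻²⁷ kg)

ratio ≈ 5500

T = 2πm/(qB) is independent of speed, so T₂/T₁ = (m₂/q₂)/(m₁/q₁).
T_{triton}/T_{electron} = (5.01×10^-27/1e) / (9.11×10^-31/1e) = 5500.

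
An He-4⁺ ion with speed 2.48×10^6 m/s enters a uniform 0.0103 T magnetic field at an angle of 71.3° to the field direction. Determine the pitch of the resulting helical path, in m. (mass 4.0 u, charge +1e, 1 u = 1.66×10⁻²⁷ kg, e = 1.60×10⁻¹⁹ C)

pitch ≈ 20.1 m

The velocity component along B is v∥ = v cos71.3° = 7.95×10^5 m/s.
The cyclotron period T = 2πm/(qB) = 2.53×10^-5 s is set by m, q, B alone.
Pitch = v∥·T = (7.95×10^5)(2.53×10^-5) = 20.1 m.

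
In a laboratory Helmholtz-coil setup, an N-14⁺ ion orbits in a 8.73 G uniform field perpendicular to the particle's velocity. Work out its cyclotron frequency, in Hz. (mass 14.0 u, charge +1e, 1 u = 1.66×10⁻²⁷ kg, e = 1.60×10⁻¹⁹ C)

f ≈ 957 Hz

f = qB/(2πm) = (1×1.60×10^-19)(8.73×10^-4) / [2π(2.32×10^-26)] = 957 Hz.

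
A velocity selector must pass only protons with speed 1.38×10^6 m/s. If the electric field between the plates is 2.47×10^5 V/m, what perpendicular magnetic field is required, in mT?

qE = qvB ⇒ B = E/v = (2.47×10^5) / (1.38×10^6) = 0.179 T.

B ≈ 179 mT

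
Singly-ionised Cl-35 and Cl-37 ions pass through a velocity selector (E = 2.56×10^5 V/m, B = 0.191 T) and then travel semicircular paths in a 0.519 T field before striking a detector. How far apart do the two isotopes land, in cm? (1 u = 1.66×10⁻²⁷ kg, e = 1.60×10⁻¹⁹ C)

Both emerge at v = E/B₁ = 1.34×10^6 m/s.
r = mv/(qB₂), so r₁ = 0.9378 m and r₂ = 0.9914 m, giving Δr = 0.0536 m.
After a semicircle each ion lands a diameter 2r from the entry slit, so the separation is 2Δr = 0.107 m.

Δd ≈ 10.7 cm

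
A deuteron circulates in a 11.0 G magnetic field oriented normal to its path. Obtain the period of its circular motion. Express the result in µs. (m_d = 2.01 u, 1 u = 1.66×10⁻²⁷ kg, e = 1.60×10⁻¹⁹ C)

T ≈ 119 µs

The cyclotron period is independent of speed: T = 2πm/(qB).
T = 2π(3.34×10^-27) / [(1×1.60×10^-19)(1.10×10^-3)] = 1.19×10^-4 s.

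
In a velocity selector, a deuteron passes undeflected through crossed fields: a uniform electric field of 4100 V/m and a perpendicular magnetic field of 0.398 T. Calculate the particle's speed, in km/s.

For zero net force, qE = qvB, so v = E/B.
v = (4100) / (0.398) = 1.03×10^4 m/s.

v ≈ 10.3 km/s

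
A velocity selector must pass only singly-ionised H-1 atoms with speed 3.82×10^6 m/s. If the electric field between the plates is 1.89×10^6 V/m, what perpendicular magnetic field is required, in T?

qE = qvB ⇒ B = E/v = (1.89×10^6) / (3.82×10^6) = 0.495 T.

B ≈ 0.495 T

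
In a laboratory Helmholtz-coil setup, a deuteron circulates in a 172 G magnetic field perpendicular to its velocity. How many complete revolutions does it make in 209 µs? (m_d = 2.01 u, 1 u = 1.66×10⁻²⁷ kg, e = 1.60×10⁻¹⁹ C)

T = 2πm/(qB) = 2π(3.3366×10^-27) / [(1×1.60×10^-19)(0.0172)] = 7.6179×10^-6 s.
N = t/T = 2.09×10^-4 / 7.6179×10^-6 ≈ 27.44, so 27 complete revolutions.

N = 27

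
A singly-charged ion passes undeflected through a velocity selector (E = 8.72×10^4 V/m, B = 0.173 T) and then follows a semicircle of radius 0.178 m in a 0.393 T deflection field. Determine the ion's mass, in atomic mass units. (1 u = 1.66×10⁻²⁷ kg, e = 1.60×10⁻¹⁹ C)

m ≈ 13.4 u

v = E/B₁ = 5.04×10^5 m/s.
From r = mv/(qB₂), m = qB₂r/v = (1×1.60×10^-19)(0.393)(0.178) / (5.04×10^5) = 2.22×10^-26 kg.
In atomic mass units: m = 2.22×10^-26 / 1.66×10^-27 = 13.4 u.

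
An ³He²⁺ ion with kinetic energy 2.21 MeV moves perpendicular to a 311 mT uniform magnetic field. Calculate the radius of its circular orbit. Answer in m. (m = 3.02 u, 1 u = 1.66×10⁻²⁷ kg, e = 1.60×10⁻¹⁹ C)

Convert the energy: K = 2.21 MeV = 3.54×10^-13 J.
v = √(2K/m) = √(2·3.54×10^-13/5.01×10^-27) = 1.19×10^7 m/s.
r = mv/(qB) = (5.01×10^-27)(1.19×10^7) / [(2×1.60×10^-19)(0.311)] = 0.598 m.

r ≈ 0.598 m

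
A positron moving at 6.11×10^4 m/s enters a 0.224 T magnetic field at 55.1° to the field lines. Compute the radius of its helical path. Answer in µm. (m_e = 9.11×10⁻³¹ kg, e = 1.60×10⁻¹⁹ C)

r ≈ 1.27 µm

Only the perpendicular component v⊥ = v sin55.1° = 5.01×10^4 m/s is bent by the field.
r = m v⊥ /(qB) = (9.11×10^-31)(5.01×10^4) / [(1×1.60×10^-19)(0.224)] = 1.27×10^-6 m.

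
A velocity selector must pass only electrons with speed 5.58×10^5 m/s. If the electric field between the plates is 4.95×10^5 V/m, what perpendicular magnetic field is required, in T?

qE = qvB ⇒ B = E/v = (4.95×10^5) / (5.58×10^5) = 0.887 T.

B ≈ 0.887 T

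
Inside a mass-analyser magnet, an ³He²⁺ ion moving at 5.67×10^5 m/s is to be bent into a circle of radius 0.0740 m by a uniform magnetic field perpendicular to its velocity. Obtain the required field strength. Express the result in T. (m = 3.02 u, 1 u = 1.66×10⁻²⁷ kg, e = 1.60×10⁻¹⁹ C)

qvB = mv²/r gives B = mv/(qr).
B = (5.01×10^-27)(5.67×10^5) / [(2×1.60×10^-19)(0.0740)] = 0.120 T.

B ≈ 0.120 T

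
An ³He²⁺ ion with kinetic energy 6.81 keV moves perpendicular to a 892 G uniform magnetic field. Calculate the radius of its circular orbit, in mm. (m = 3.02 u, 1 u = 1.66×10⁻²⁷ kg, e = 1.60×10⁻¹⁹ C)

r ≈ 116 mm

Convert the energy: K = 6.81 keV = 1.09×10^-15 J.
v = √(2K/m) = √(2·1.09×10^-15/5.01×10^-27) = 6.59×10^5 m/s.
r = mv/(qB) = (5.01×10^-27)(6.59×10^5) / [(2×1.60×10^-19)(0.0892)] = 0.116 m.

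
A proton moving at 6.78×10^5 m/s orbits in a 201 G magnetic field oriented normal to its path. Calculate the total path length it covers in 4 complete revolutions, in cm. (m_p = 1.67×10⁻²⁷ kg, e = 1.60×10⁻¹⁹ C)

L ≈ 885 cm

r = mv/(qB) = 0.352 m, so one revolution covers 2πr = 2.21 m.
In 4 revolutions: L = 4·2πr = 8.85 m.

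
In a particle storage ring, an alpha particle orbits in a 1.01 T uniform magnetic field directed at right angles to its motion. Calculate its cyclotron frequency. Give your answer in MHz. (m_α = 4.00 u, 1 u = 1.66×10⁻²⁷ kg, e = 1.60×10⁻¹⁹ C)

f = qB/(2πm) = (2×1.60×10^-19)(1.01) / [2π(6.64×10^-27)] = 7.75×10^6 Hz.

f ≈ 7.75 MHz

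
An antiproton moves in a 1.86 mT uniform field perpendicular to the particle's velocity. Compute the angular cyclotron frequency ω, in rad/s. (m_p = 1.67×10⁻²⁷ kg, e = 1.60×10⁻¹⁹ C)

ω ≈ 1.78×10^5 rad/s

ω = qB/m = (1×1.60×10^-19)(1.86×10^-3) / (1.67×10^-27) = 1.78×10^5 rad/s.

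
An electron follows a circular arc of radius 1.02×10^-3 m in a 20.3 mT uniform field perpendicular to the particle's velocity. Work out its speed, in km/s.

From qvB = mv²/r, v = qBr/m.
v = (1×1.60×10^-19)(0.0203)(1.02×10^-3) / (9.11×10^-31) = 3.64×10^6 m/s.

v ≈ 3640 km/s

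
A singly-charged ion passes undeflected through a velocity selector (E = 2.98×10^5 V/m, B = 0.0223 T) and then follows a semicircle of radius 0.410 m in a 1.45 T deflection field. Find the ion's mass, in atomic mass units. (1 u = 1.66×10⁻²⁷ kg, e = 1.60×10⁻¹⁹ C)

v = E/B₁ = 1.34×10^7 m/s.
From r = mv/(qB₂), m = qB₂r/v = (1×1.60×10^-19)(1.45)(0.410) / (1.34×10^7) = 7.12×10^-27 kg.
In atomic mass units: m = 7.12×10^-27 / 1.66×10^-27 = 4.29 u.

m ≈ 4.29 u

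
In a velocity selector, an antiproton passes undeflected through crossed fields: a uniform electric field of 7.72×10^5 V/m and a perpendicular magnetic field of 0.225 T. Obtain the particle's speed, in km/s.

v ≈ 3430 km/s

For zero net force, qE = qvB, so v = E/B.
v = (7.72×10^5) / (0.225) = 3.43×10^6 m/s.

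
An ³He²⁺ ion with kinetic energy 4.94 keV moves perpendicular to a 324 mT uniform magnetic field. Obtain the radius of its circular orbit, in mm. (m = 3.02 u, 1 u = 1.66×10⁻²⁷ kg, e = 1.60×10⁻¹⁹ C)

r ≈ 27.2 mm

Convert the energy: K = 4.94 keV = 7.90×10^-16 J.
v = √(2K/m) = √(2·7.90×10^-16/5.01×10^-27) = 5.62×10^5 m/s.
r = mv/(qB) = (5.01×10^-27)(5.62×10^5) / [(2×1.60×10^-19)(0.324)] = 0.0272 m.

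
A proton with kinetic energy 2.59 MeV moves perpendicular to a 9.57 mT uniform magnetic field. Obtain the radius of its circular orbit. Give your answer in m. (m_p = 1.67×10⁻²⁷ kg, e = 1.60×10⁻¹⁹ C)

r ≈ 24.3 m

Convert the energy: K = 2.59 MeV = 4.14×10^-13 J.
v = √(2K/m) = √(2·4.14×10^-13/1.67×10^-27) = 2.23×10^7 m/s.
r = mv/(qB) = (1.67×10^-27)(2.23×10^7) / [(1×1.60×10^-19)(9.57×10^-3)] = 24.3 m.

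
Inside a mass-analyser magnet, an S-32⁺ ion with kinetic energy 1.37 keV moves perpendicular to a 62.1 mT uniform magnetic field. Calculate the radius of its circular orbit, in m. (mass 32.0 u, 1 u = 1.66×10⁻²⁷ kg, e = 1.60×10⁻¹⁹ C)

r ≈ 0.486 m

Convert the energy: K = 1.37 keV = 2.19×10^-16 J.
v = √(2K/m) = √(2·2.19×10^-16/5.31×10^-26) = 9.08×10^4 m/s.
r = mv/(qB) = (5.31×10^-26)(9.08×10^4) / [(1×1.60×10^-19)(0.0621)] = 0.486 m.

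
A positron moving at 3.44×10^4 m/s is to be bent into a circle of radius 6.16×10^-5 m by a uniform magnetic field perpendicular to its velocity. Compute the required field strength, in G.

qvB = mv²/r gives B = mv/(qr).
B = (9.11×10^-31)(3.44×10^4) / [(1×1.60×10^-19)(6.16×10^-5)] = 3.18×10^-3 T.

B ≈ 31.8 G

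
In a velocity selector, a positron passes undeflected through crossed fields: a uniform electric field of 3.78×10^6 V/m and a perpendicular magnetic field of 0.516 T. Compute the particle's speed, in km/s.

v ≈ 7330 km/s

For zero net force, qE = qvB, so v = E/B.
v = (3.78×10^6) / (0.516) = 7.33×10^6 m/s.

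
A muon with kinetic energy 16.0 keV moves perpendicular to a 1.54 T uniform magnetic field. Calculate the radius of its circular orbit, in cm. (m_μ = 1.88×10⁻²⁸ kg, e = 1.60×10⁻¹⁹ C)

r ≈ 0.398 cm

Convert the energy: K = 16.0 keV = 2.56×10^-15 J.
v = √(2K/m) = √(2·2.56×10^-15/1.88×10^-28) = 5.22×10^6 m/s.
r = mv/(qB) = (1.88×10^-28)(5.22×10^6) / [(1×1.60×10^-19)(1.54)] = 3.98×10^-3 m.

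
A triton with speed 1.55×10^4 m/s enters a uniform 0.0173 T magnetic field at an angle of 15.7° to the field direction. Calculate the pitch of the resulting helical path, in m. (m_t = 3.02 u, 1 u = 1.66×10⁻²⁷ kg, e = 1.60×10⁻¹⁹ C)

pitch ≈ 0.170 m

The velocity component along B is v∥ = v cos15.7° = 1.49×10^4 m/s.
The cyclotron period T = 2πm/(qB) = 1.14×10^-5 s is set by m, q, B alone.
Pitch = v∥·T = (1.49×10^4)(1.14×10^-5) = 0.170 m.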